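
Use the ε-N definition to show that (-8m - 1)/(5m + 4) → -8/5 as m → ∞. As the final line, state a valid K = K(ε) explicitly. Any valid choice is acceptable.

K = (27/25)/ε

Fix ε > 0. For m ≥ 1, |(-8m - 1)/(5m + 4) + 8/5| = |27|/(5(5m + 4)) = 27/(5(5m + 4)).
Since 5m + 4 ≥ 5m for m ≥ 1, this is ≤ 27/(5·5m) = (27/25)/m.
So |(-8m - 1)/(5m + 4) + 8/5| < ε whenever m > (27/25)/ε.
Take K = (27/25)/ε. If m > K then |(-8m - 1)/(5m + 4) + 8/5| ≤ (27/25)/m < ε.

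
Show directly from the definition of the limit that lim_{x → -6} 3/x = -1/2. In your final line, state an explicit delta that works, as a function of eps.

delta = min(3, 6eps)

Fix eps > 0. We seek delta > 0 such that 0 < |x + 6| < delta implies |3/x + 1/2| < eps.
|3/x + 1/2| = 3·|-6 − x|/(6·|x|) = 3|x + 6|/(6|x|).
Require delta ≤ 3 so that |x| > 6 − 3 = 3, hence 6|x| > 18.
Then |3/x + 1/2| < 3|x + 6|/18, which is < eps when |x + 6| < 6eps.
Take delta = min(3, 6eps). Then 0 < |x + 6| < delta gives both |x + 6| < 3 and |x + 6| < 6eps, so |3/x + 1/2| < eps.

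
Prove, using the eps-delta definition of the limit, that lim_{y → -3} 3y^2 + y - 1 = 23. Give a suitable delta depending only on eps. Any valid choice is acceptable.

Let eps > 0. We want delta > 0 such that 0 < |y + 3| < delta implies |(3y^2 + y - 1) − 23| < eps.
(3y^2 + y - 1) − 23 = 3y^2 + y - 24 = (y + 3)(3y - 8).
So |(3y^2 + y - 1) − 23| = |y + 3|·|3y - 8|.
Assume first that |y + 3| < 1, so |y| < 4. Then |3y - 8| ≤ 3·4 + 8 = 20.
Hence |(3y^2 + y - 1) − 23| ≤ 20|y + 3| < eps provided |y + 3| < eps/20.
Take delta = min(1, eps/20). Then 0 < |y + 3| < delta gives both |y + 3| < 1 and |y + 3| < eps/20, so |(3y^2 + y - 1) − 23| < eps.

delta = min(1, eps/20)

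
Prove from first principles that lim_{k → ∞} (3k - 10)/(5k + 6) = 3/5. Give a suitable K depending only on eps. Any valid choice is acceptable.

K = (68/25)/eps

Fix eps > 0. For k ≥ 1, |(3k - 10)/(5k + 6) − (3/5)| = |-68|/(5(5k + 6)) = 68/(5(5k + 6)).
Since 5k + 6 ≥ 5k for k ≥ 1, this is ≤ 68/(5·5k) = (68/25)/k.
So |(3k - 10)/(5k + 6) − (3/5)| < eps whenever k > (68/25)/eps.
Take K = (68/25)/eps. If k > K then |(3k - 10)/(5k + 6) − (3/5)| ≤ (68/25)/k < eps.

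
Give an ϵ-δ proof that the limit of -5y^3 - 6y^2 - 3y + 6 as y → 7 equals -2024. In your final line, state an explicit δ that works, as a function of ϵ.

δ = min(2, ϵ/1064)

Let ϵ > 0 be given. We want δ > 0 such that 0 < |y − 7| < δ implies |(-5y^3 - 6y^2 - 3y + 6) + 2024| < ϵ.
(-5y^3 - 6y^2 - 3y + 6) + 2024 = -5y^3 - 6y^2 - 3y + 2030 = (y − 7)(-5y^2 - 41y - 290).
So |(-5y^3 - 6y^2 - 3y + 6) + 2024| = |y − 7|·|-5y^2 - 41y - 290|.
Assume first that |y − 7| < 2, so |y| < 9. Then |-5y^2 - 41y - 290| ≤ 5·9^2 + 41·9 + 290 = 1064.
Hence |(-5y^3 - 6y^2 - 3y + 6) + 2024| ≤ 1064|y − 7| < ϵ provided |y − 7| < ϵ/1064.
Take δ = min(2, ϵ/1064). Then 0 < |y − 7| < δ gives both |y − 7| < 2 and |y − 7| < ϵ/1064, so |(-5y^3 - 6y^2 - 3y + 6) + 2024| < ϵ.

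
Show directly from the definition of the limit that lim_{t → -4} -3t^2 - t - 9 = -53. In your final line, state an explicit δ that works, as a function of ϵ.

Fix ϵ > 0. We want δ > 0 such that 0 < |t + 4| < δ implies |(-3t^2 - t - 9) + 53| < ϵ.
(-3t^2 - t - 9) + 53 = -3t^2 - t + 44 = (t + 4)(-3t + 11).
So |(-3t^2 - t - 9) + 53| = |t + 4|·|-3t + 11|.
Assume first that |t + 4| < 1, so |t| < 5. Then |-3t + 11| ≤ 3·5 + 11 = 26.
Hence |(-3t^2 - t - 9) + 53| ≤ 26|t + 4| < ϵ provided |t + 4| < ϵ/26.
Choosing δ = min(1, ϵ/26) ensures both conditions, hence |(-3t^2 - t - 9) + 53| < ϵ.

δ = min(1, ϵ/26)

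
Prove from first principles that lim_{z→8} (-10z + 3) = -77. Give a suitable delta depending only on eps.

Let eps > 0. We need delta > 0 so that 0 < |z − 8| < delta implies |(-10z + 3) + 77| < eps.
|(-10z + 3) + 77| = |-10z + 80| = 10|z − 8|.
Thus it suffices that |z − 8| < eps/10.
Take delta = eps/10. If 0 < |z − 8| < delta then |(-10z + 3) + 77| = 10|z − 8| < 10·(eps/10) = eps.

delta = eps/10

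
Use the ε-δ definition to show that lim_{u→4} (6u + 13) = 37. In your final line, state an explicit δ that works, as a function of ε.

Fix ε > 0. We need δ > 0 so that 0 < |u − 4| < δ implies |(6u + 13) − 37| < ε.
|(6u + 13) − 37| = |6u - 24| = 6|u − 4|.
So 6|u − 4| < ε exactly when |u − 4| < ε/6.
Choosing δ = ε/6 gives |(6u + 13) − 37| = 6|u − 4| < ε whenever |u − 4| < δ.

δ = ε/6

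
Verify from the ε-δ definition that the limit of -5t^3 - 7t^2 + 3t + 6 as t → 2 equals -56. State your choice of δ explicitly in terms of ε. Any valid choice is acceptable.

Suppose ε > 0. We want δ > 0 such that 0 < |t − 2| < δ implies |(-5t^3 - 7t^2 + 3t + 6) + 56| < ε.
(-5t^3 - 7t^2 + 3t + 6) + 56 = -5t^3 - 7t^2 + 3t + 62 = (t − 2)(-5t^2 - 17t - 31).
So |(-5t^3 - 7t^2 + 3t + 6) + 56| = |t − 2|·|-5t^2 - 17t - 31|.
Assume first that |t − 2| < 1, so |t| < 3. Then |-5t^2 - 17t - 31| ≤ 5·3^2 + 17·3 + 31 = 127.
Hence |(-5t^3 - 7t^2 + 3t + 6) + 56| ≤ 127|t − 2| < ε provided |t − 2| < ε/127.
Take δ = min(1, ε/127). Then 0 < |t − 2| < δ gives both |t − 2| < 1 and |t − 2| < ε/127, so |(-5t^3 - 7t^2 + 3t + 6) + 56| < ε.

δ = min(1, ε/127)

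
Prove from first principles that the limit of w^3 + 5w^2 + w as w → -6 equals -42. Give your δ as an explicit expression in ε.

Fix ε > 0. We want δ > 0 such that 0 < |w + 6| < δ implies |(w^3 + 5w^2 + w) + 42| < ε.
(w^3 + 5w^2 + w) + 42 = w^3 + 5w^2 + w + 42 = (w + 6)(w^2 - w + 7).
So |(w^3 + 5w^2 + w) + 42| = |w + 6|·|w^2 - w + 7|.
Assume first that |w + 6| < 1, so |w| < 7. Then |w^2 - w + 7| ≤ 7^2 + 7 + 7 = 63.
Hence |(w^3 + 5w^2 + w) + 42| ≤ 63|w + 6| < ε provided |w + 6| < ε/63.
Take δ = min(1, ε/63). Then 0 < |w + 6| < δ gives both |w + 6| < 1 and |w + 6| < ε/63, so |(w^3 + 5w^2 + w) + 42| < ε.

δ = min(1, ε/63)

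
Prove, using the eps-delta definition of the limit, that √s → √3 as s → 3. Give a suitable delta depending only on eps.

Let eps > 0. We want delta > 0 such that 0 < |s − 3| < delta implies |√s − √3| < eps.
Rationalise: √s − √3 = (s − 3)/(√s + √3), so |√s − √3| = |s − 3|/(√s + √3).
Restrict delta ≤ 3 so that |s − 3| < 3 forces s > 0, and then √s + √3 > √3.
Hence |√s − √3| < |s − 3|/√3, which is < eps once |s − 3| < √3·eps.
Take delta = min(3, √3·eps). If 0 < |s − 3| < delta then s > 0 and |√s − √3| < |s − 3|/√3 < eps.

delta = min(3, √3·eps)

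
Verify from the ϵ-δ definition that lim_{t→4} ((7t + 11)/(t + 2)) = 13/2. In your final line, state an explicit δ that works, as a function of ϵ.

Fix ϵ > 0. We want δ > 0 with 0 < |t − 4| < δ ⇒ |(7t + 11)/(t + 2) − (13/2)| < ϵ.
Combining over a common denominator, (7t + 11)/(t + 2) − (13/2) = [(7t + 11)·6 − 39·(t + 2)] / [6·(t + 2)] = 3(t − 4) / (6(t + 2)).
So |(7t + 11)/(t + 2) − (13/2)| = 3|t − 4| / (6·|t + 2|).
Restrict δ ≤ 3. Then |t − 4| < 3 gives |t + 2| = |(t − 4) + 6| ≥ 6 − 3 = 3.
Hence |(7t + 11)/(t + 2) − (13/2)| < 3|t − 4|/(6·3) = (1/6)|t − 4|, which is < ϵ once |t − 4| < 6ϵ.
Take δ = min(3, 6ϵ). Then 0 < |t − 4| < δ forces both bounds, so |(7t + 11)/(t + 2) − (13/2)| < ϵ.

δ = min(3, 6ϵ)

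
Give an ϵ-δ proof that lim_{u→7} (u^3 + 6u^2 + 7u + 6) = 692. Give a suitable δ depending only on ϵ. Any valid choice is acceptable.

δ = min(1, ϵ/266)

Fix ϵ > 0. We want δ > 0 such that 0 < |u − 7| < δ implies |(u^3 + 6u^2 + 7u + 6) − 692| < ϵ.
(u^3 + 6u^2 + 7u + 6) − 692 = u^3 + 6u^2 + 7u - 686 = (u − 7)(u^2 + 13u + 98).
So |(u^3 + 6u^2 + 7u + 6) − 692| = |u − 7|·|u^2 + 13u + 98|.
Assume first that |u − 7| < 1, so |u| < 8. Then |u^2 + 13u + 98| ≤ 8^2 + 13·8 + 98 = 266.
Hence |(u^3 + 6u^2 + 7u + 6) − 692| ≤ 266|u − 7| < ϵ provided |u − 7| < ϵ/266.
Choosing δ = min(1, ϵ/266) ensures both conditions, hence |(u^3 + 6u^2 + 7u + 6) − 692| < ϵ.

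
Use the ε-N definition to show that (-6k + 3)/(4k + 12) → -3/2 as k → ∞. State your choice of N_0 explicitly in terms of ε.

Let ε > 0 be given. For k ≥ 1, |(-6k + 3)/(4k + 12) + 3/2| = |84|/(4(4k + 12)) = 84/(4(4k + 12)).
Since 4k + 12 ≥ 4k for k ≥ 1, this is ≤ 84/(4·4k) = (21/4)/k.
So |(-6k + 3)/(4k + 12) + 3/2| < ε whenever k > (21/4)/ε.
Take N_0 = (21/4)/ε. If k > N_0 then |(-6k + 3)/(4k + 12) + 3/2| ≤ (21/4)/k < ε.

N_0 = (21/4)/ε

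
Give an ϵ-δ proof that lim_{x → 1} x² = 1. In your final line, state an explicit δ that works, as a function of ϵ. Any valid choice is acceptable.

δ = min(1, ϵ/3)

Fix ϵ > 0. We seek δ > 0 with 0 < |x − 1| < δ ⇒ |x² − 1| < ϵ.
Factor: x² − 1 = (x − 1)(x + 1), so |x² − 1| = |x − 1|·|x + 1|.
Impose δ ≤ 1 so that |x| < 2; then |x + 1| ≤ 3.
Hence |x² − 1| ≤ 3|x − 1|, which is < ϵ once |x − 1| < ϵ/3.
Take δ = min(1, ϵ/3). If 0 < |x − 1| < δ then both bounds hold and |x² − 1| ≤ 3|x − 1| < 3·(ϵ/3) = ϵ.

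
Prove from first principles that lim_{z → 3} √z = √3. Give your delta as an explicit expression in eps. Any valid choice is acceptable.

Let eps > 0. We want delta > 0 such that 0 < |z − 3| < delta implies |√z − √3| < eps.
Rationalise: √z − √3 = (z − 3)/(√z + √3), so |√z − √3| = |z − 3|/(√z + √3).
Restrict delta ≤ 3 so that |z − 3| < 3 forces z > 0, and then √z + √3 > √3.
Hence |√z − √3| < |z − 3|/√3, which is < eps once |z − 3| < √3·eps.
Take delta = min(3, √3·eps). If 0 < |z − 3| < delta then z > 0 and |√z − √3| < |z − 3|/√3 < eps.

delta = min(3, √3·eps)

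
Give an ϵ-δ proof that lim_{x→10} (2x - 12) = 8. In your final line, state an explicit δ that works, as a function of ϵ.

δ = ϵ/2

Fix ϵ > 0. We need δ > 0 so that 0 < |x − 10| < δ implies |(2x - 12) − 8| < ϵ.
Since (2x - 12) − 8 = 2(x − 10), we have |(2x - 12) − 8| = 2|x − 10|.
Thus it suffices that |x − 10| < ϵ/2.
Take δ = ϵ/2. If 0 < |x − 10| < δ then |(2x - 12) − 8| = 2|x − 10| < 2·(ϵ/2) = ϵ.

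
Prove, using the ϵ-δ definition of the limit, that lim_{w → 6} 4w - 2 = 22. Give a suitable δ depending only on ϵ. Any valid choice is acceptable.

δ = ϵ/4

Suppose ϵ > 0. We need δ > 0 so that 0 < |w − 6| < δ implies |(4w - 2) − 22| < ϵ.
|(4w - 2) − 22| = |4w - 24| = 4|w − 6|.
Thus it suffices that |w − 6| < ϵ/4.
Choosing δ = ϵ/4 gives |(4w - 2) − 22| = 4|w − 6| < ϵ whenever |w − 6| < δ.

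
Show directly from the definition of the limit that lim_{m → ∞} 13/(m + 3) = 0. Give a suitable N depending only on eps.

Let eps > 0. For m ≥ 1, |13/(m + 3) − 0| = 13/(m + 3) ≤ 13/m.
We need 13/m < eps, i.e. m > 13/eps.
Take N = 13/eps. If m > N then |13/(m + 3)| ≤ 13/m < eps.

N = 13/eps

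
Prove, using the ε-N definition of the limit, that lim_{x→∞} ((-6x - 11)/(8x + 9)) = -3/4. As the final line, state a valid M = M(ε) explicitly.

Let ε > 0. We seek M > 0 such that x > M implies |(-6x - 11)/(8x + 9) + 3/4| < ε.
(-6x - 11)/(8x + 9) + 3/4 = (8(-6x - 11) − (-6)(8x + 9)) / (8(8x + 9)) = -34/(8(8x + 9)).
For x > 0 we have 8x + 9 > 8x, so |(-6x - 11)/(8x + 9) + 3/4| = 34/(8(8x + 9)) < 34/(8·8x) = (17/32)/x.
Thus |(-6x - 11)/(8x + 9) + 3/4| < ε whenever x > (17/32)/ε.
Take M = (17/32)/ε. If x > M then |(-6x - 11)/(8x + 9) + 3/4| < (17/32)/x < ε.

M = (17/32)/ε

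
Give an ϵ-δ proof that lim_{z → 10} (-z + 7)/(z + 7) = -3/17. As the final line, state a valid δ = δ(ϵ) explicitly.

δ = min(17/2, (289/28)ϵ)

Let ϵ > 0 be given. We want δ > 0 with 0 < |z − 10| < δ ⇒ |(-z + 7)/(z + 7) + 3/17| < ϵ.
Combining over a common denominator, (-z + 7)/(z + 7) + 3/17 = [(-z + 7)·17 − (-3)·(z + 7)] / [17·(z + 7)] = -14(z − 10) / (17(z + 7)).
So |(-z + 7)/(z + 7) + 3/17| = 14|z − 10| / (17·|z + 7|).
Require δ ≤ 17/2, so |z + 7| ≥ |17| − |z − 10| > 17 − 17/2 = 17/2.
Hence |(-z + 7)/(z + 7) + 3/17| < 14|z − 10|/(17·(17/2)) = (28/289)|z − 10|, which is < ϵ once |z − 10| < (289/28)ϵ.
Take δ = min(17/2, (289/28)ϵ). Then 0 < |z − 10| < δ forces both bounds, so |(-z + 7)/(z + 7) + 3/17| < ϵ.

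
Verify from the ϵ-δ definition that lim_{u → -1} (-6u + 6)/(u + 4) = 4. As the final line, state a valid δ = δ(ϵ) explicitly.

Fix ϵ > 0. We want δ > 0 with 0 < |u + 1| < δ ⇒ |(-6u + 6)/(u + 4) − 4| < ϵ.
Combining over a common denominator, (-6u + 6)/(u + 4) − 4 = [(-6u + 6)·3 − 12·(u + 4)] / [3·(u + 4)] = -30(u + 1) / (3(u + 4)).
So |(-6u + 6)/(u + 4) − 4| = 30|u + 1| / (3·|u + 4|).
Require δ ≤ 3/2, so |u + 4| ≥ |3| − |u + 1| > 3 − 3/2 = 3/2.
Hence |(-6u + 6)/(u + 4) − 4| < 30|u + 1|/(3·(3/2)) = (20/3)|u + 1|, which is < ϵ once |u + 1| < (3/20)ϵ.
Take δ = min(3/2, (3/20)ϵ). Then 0 < |u + 1| < δ forces both bounds, so |(-6u + 6)/(u + 4) − 4| < ϵ.

δ = min(3/2, (3/20)ϵ)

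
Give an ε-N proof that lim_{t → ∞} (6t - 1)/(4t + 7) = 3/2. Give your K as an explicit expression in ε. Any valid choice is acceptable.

K = (23/8)/ε

Fix ε > 0. We seek K > 0 such that t > K implies |(6t - 1)/(4t + 7) − (3/2)| < ε.
(6t - 1)/(4t + 7) − (3/2) = (4(6t - 1) − 6(4t + 7)) / (4(4t + 7)) = -46/(4(4t + 7)).
For t > 0 we have 4t + 7 > 4t, so |(6t - 1)/(4t + 7) − (3/2)| = 46/(4(4t + 7)) < 46/(4·4t) = (23/8)/t.
Thus |(6t - 1)/(4t + 7) − (3/2)| < ε whenever t > (23/8)/ε.
Take K = (23/8)/ε. If t > K then |(6t - 1)/(4t + 7) − (3/2)| < (23/8)/t < ε.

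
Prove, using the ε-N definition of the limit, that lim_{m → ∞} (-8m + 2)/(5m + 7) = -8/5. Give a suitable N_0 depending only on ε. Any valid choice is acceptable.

N_0 = (66/25)/ε

Fix ε > 0. For m ≥ 1, |(-8m + 2)/(5m + 7) + 8/5| = |66|/(5(5m + 7)) = 66/(5(5m + 7)).
Since 5m + 7 ≥ 5m for m ≥ 1, this is ≤ 66/(5·5m) = (66/25)/m.
So |(-8m + 2)/(5m + 7) + 8/5| < ε whenever m > (66/25)/ε.
Take N_0 = (66/25)/ε. If m > N_0 then |(-8m + 2)/(5m + 7) + 8/5| ≤ (66/25)/m < ε.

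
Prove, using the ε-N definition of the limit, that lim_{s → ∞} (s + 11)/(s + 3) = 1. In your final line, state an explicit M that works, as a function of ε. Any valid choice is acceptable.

M = 8/ε

Fix ε > 0. We seek M > 0 such that s > M implies |(s + 11)/(s + 3) − 1| < ε.
(s + 11)/(s + 3) − 1 = ((s + 11) − (s + 3)) / ((s + 3)) = 8/((s + 3)).
For s > 0 we have s + 3 > s, so |(s + 11)/(s + 3) − 1| = 8/((s + 3)) < 8/(s) = 8/s.
Thus |(s + 11)/(s + 3) − 1| < ε whenever s > 8/ε.
Take M = 8/ε. If s > M then |(s + 11)/(s + 3) − 1| < 8/s < ε.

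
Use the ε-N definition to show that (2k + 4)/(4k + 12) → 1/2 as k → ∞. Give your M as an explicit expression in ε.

M = (1/2)/ε

Let ε > 0 be given. For k ≥ 1, |(2k + 4)/(4k + 12) − (1/2)| = |-8|/(4(4k + 12)) = 8/(4(4k + 12)).
Since 4k + 12 ≥ 4k for k ≥ 1, this is ≤ 8/(4·4k) = (1/2)/k.
So |(2k + 4)/(4k + 12) − (1/2)| < ε whenever k > (1/2)/ε.
Take M = (1/2)/ε. If k > M then |(2k + 4)/(4k + 12) − (1/2)| ≤ (1/2)/k < ε.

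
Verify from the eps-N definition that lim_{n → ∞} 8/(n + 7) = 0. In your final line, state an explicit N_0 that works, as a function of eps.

Let eps > 0 be given. For n ≥ 1, |8/(n + 7) − 0| = 8/(n + 7) ≤ 8/n.
We need 8/n < eps, i.e. n > 8/eps.
Take N_0 = 8/eps. If n > N_0 then |8/(n + 7)| ≤ 8/n < eps.

N_0 = 8/eps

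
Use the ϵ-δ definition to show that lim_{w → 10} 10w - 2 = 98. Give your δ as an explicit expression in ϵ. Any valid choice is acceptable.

δ = ϵ/10

Fix ϵ > 0. We need δ > 0 so that 0 < |w − 10| < δ implies |(10w - 2) − 98| < ϵ.
Since (10w - 2) − 98 = 10(w − 10), we have |(10w - 2) − 98| = 10|w − 10|.
So 10|w − 10| < ϵ exactly when |w − 10| < ϵ/10.
Choosing δ = ϵ/10 gives |(10w - 2) − 98| = 10|w − 10| < ϵ whenever |w − 10| < δ.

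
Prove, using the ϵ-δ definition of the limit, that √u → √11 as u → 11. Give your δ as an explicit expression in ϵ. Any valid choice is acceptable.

δ = min(11, √11·ϵ)

Let ϵ > 0. We want δ > 0 such that 0 < |u − 11| < δ implies |√u − √11| < ϵ.
Multiplying by the conjugate, |√u − √11| = |u − 11|/(√u + √11).
Restrict δ ≤ 11 so that |u − 11| < 11 forces u > 0, and then √u + √11 > √11.
Hence |√u − √11| < |u − 11|/√11, which is < ϵ once |u − 11| < √11·ϵ.
Take δ = min(11, √11·ϵ). If 0 < |u − 11| < δ then u > 0 and |√u − √11| < |u − 11|/√11 < ϵ.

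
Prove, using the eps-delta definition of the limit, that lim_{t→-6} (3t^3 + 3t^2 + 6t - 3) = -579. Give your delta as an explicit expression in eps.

delta = min(1, eps/348)

Let eps > 0. We want delta > 0 such that 0 < |t + 6| < delta implies |(3t^3 + 3t^2 + 6t - 3) + 579| < eps.
(3t^3 + 3t^2 + 6t - 3) + 579 = 3t^3 + 3t^2 + 6t + 576 = (t + 6)(3t^2 - 15t + 96).
So |(3t^3 + 3t^2 + 6t - 3) + 579| = |t + 6|·|3t^2 - 15t + 96|.
Require delta ≤ 1. Then |t + 6| < 1 gives |t| < 7, and by the triangle inequality |3t^2 - 15t + 96| ≤ 3·7^2 + 15·7 + 96 = 348.
Hence |(3t^3 + 3t^2 + 6t - 3) + 579| ≤ 348|t + 6| < eps provided |t + 6| < eps/348.
Take delta = min(1, eps/348). Then 0 < |t + 6| < delta gives both |t + 6| < 1 and |t + 6| < eps/348, so |(3t^3 + 3t^2 + 6t - 3) + 579| < eps.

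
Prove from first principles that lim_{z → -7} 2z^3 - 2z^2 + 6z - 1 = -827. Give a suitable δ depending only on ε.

Fix ε > 0. We want δ > 0 such that 0 < |z + 7| < δ implies |(2z^3 - 2z^2 + 6z - 1) + 827| < ε.
(2z^3 - 2z^2 + 6z - 1) + 827 = 2z^3 - 2z^2 + 6z + 826 = (z + 7)(2z^2 - 16z + 118).
So |(2z^3 - 2z^2 + 6z - 1) + 827| = |z + 7|·|2z^2 - 16z + 118|.
Require δ ≤ 1. Then |z + 7| < 1 gives |z| < 8, and by the triangle inequality |2z^2 - 16z + 118| ≤ 2·8^2 + 16·8 + 118 = 374.
Hence |(2z^3 - 2z^2 + 6z - 1) + 827| ≤ 374|z + 7| < ε provided |z + 7| < ε/374.
Choosing δ = min(1, ε/374) ensures both conditions, hence |(2z^3 - 2z^2 + 6z - 1) + 827| < ε.

δ = min(1, ε/374)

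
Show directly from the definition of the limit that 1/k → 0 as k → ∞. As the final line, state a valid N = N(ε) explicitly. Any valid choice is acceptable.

Suppose ε > 0. For k ≥ 1, |1/k − 0| = 1/(k) ≤ 1/k.
We need 1/k < ε, i.e. k > 1/ε.
Take N = 1/ε. If k > N then |1/k| ≤ 1/k < ε.

N = 1/ε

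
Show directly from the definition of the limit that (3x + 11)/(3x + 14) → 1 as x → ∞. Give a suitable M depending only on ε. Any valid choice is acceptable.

Let ε > 0. We seek M > 0 such that x > M implies |(3x + 11)/(3x + 14) − 1| < ε.
(3x + 11)/(3x + 14) − 1 = (3(3x + 11) − 3(3x + 14)) / (3(3x + 14)) = -9/(3(3x + 14)).
For x > 0 we have 3x + 14 > 3x, so |(3x + 11)/(3x + 14) − 1| = 9/(3(3x + 14)) < 9/(3·3x) = 1/x.
Thus |(3x + 11)/(3x + 14) − 1| < ε whenever x > 1/ε.
Take M = 1/ε. If x > M then |(3x + 11)/(3x + 14) − 1| < 1/x < ε.

M = 1/ε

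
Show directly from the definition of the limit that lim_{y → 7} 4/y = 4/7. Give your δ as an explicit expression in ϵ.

δ = min(7/2, (49/8)ϵ)

Suppose ϵ > 0. We seek δ > 0 such that 0 < |y − 7| < δ implies |4/y − (4/7)| < ϵ.
|4/y − (4/7)| = 4·|7 − y|/(7·|y|) = 4|y − 7|/(7|y|).
Restrict δ ≤ 7/2. Then |y − 7| < 7/2 gives |y| > 7/2, so 7|y| > 49/2.
Then |4/y − (4/7)| < 4|y − 7|/(49/2), which is < ϵ when |y − 7| < (49/8)ϵ.
Take δ = min(7/2, (49/8)ϵ). Then 0 < |y − 7| < δ gives both |y − 7| < 7/2 and |y − 7| < (49/8)ϵ, so |4/y − (4/7)| < ϵ.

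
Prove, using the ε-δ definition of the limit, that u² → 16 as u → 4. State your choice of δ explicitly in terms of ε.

δ = min(2, ε/10)

Let ε > 0 be given. We seek δ > 0 with 0 < |u − 4| < δ ⇒ |u² − 16| < ε.
Factor: u² − 16 = (u − 4)(u + 4), so |u² − 16| = |u − 4|·|u + 4|.
Restrict δ ≤ 2. Then |u − 4| < 2 gives |u| < 6, so by the triangle inequality |u + 4| ≤ 6 + 4 = 10.
Hence |u² − 16| ≤ 10|u − 4|, which is < ε once |u − 4| < ε/10.
Take δ = min(2, ε/10). If 0 < |u − 4| < δ then both bounds hold and |u² − 16| ≤ 10|u − 4| < 10·(ε/10) = ε.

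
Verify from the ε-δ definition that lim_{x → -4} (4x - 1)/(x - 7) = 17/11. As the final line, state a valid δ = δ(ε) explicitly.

Let ε > 0. We want δ > 0 with 0 < |x + 4| < δ ⇒ |(4x - 1)/(x - 7) − (17/11)| < ε.
Combining over a common denominator, (4x - 1)/(x - 7) − (17/11) = [(4x - 1)·(-11) − (-17)·(x - 7)] / [(-11)·(x - 7)] = -27(x + 4) / ((-11)(x - 7)).
So |(4x - 1)/(x - 7) − (17/11)| = 27|x + 4| / (11·|x − 7|).
Require δ ≤ 11/2, so |x − 7| ≥ |-11| − |x + 4| > 11 − 11/2 = 11/2.
Hence |(4x - 1)/(x - 7) − (17/11)| < 27|x + 4|/(11·(11/2)) = (54/121)|x + 4|, which is < ε once |x + 4| < (121/54)ε.
Take δ = min(11/2, (121/54)ε). Then 0 < |x + 4| < δ forces both bounds, so |(4x - 1)/(x - 7) − (17/11)| < ε.

δ = min(11/2, (121/54)ε)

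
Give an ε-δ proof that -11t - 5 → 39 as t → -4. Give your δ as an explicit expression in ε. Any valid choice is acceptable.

Let ε > 0. We need δ > 0 so that 0 < |t + 4| < δ implies |(-11t - 5) − 39| < ε.
|(-11t - 5) − 39| = |-11t - 44| = 11|t + 4|.
So 11|t + 4| < ε exactly when |t + 4| < ε/11.
Choosing δ = ε/11 gives |(-11t - 5) − 39| = 11|t + 4| < ε whenever |t + 4| < δ.

δ = ε/11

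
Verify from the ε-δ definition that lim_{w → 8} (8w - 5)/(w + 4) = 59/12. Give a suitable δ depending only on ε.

δ = min(6, (72/37)ε)

Suppose ε > 0. We want δ > 0 with 0 < |w − 8| < δ ⇒ |(8w - 5)/(w + 4) − (59/12)| < ε.
Combining over a common denominator, (8w - 5)/(w + 4) − (59/12) = [(8w - 5)·12 − 59·(w + 4)] / [12·(w + 4)] = 37(w − 8) / (12(w + 4)).
So |(8w - 5)/(w + 4) − (59/12)| = 37|w − 8| / (12·|w + 4|).
Restrict δ ≤ 6. Then |w − 8| < 6 gives |w + 4| = |(w − 8) + 12| ≥ 12 − 6 = 6.
Hence |(8w - 5)/(w + 4) − (59/12)| < 37|w − 8|/(12·6) = (37/72)|w − 8|, which is < ε once |w − 8| < (72/37)ε.
Take δ = min(6, (72/37)ε). Then 0 < |w − 8| < δ forces both bounds, so |(8w - 5)/(w + 4) − (59/12)| < ε.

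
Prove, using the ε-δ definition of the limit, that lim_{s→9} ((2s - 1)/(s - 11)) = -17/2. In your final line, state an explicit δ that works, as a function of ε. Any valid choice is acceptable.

Suppose ε > 0. We want δ > 0 with 0 < |s − 9| < δ ⇒ |(2s - 1)/(s - 11) + 17/2| < ε.
Combining over a common denominator, (2s - 1)/(s - 11) + 17/2 = [(2s - 1)·(-2) − 17·(s - 11)] / [(-2)·(s - 11)] = -21(s − 9) / ((-2)(s - 11)).
So |(2s - 1)/(s - 11) + 17/2| = 21|s − 9| / (2·|s − 11|).
Require δ ≤ 1, so |s − 11| ≥ |-2| − |s − 9| > 2 − 1 = 1.
Hence |(2s - 1)/(s - 11) + 17/2| < 21|s − 9|/(2·1) = (21/2)|s − 9|, which is < ε once |s − 9| < (2/21)ε.
Take δ = min(1, (2/21)ε). Then 0 < |s − 9| < δ forces both bounds, so |(2s - 1)/(s - 11) + 17/2| < ε.

δ = min(1, (2/21)ε)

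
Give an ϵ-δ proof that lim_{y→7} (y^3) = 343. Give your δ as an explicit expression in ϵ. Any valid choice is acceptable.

δ = min(1, ϵ/169)

Let ϵ > 0. We seek δ > 0 with 0 < |y − 7| < δ ⇒ |y^3 − 343| < ϵ.
Factor: y^3 − 343 = (y − 7)(y^2 + 7y + 49), so |y^3 − 343| = |y − 7|·|y^2 + 7y + 49|.
Impose δ ≤ 1 so that |y| < 8; then |y^2 + 7y + 49| ≤ 169.
Hence |y^3 − 343| ≤ 169|y − 7|, which is < ϵ once |y − 7| < ϵ/169.
Take δ = min(1, ϵ/169). If 0 < |y − 7| < δ then both bounds hold and |y^3 − 343| ≤ 169|y − 7| < 169·(ϵ/169) = ϵ.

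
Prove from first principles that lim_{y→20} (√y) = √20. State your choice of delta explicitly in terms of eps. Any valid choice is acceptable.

delta = min(20, √20·eps)

Let eps > 0. We want delta > 0 such that 0 < |y − 20| < delta implies |√y − √20| < eps.
Multiplying by the conjugate, |√y − √20| = |y − 20|/(√y + √20).
Restrict delta ≤ 20 so that |y − 20| < 20 forces y > 0, and then √y + √20 > √20.
Hence |√y − √20| < |y − 20|/√20, which is < eps once |y − 20| < √20·eps.
Take delta = min(20, √20·eps). If 0 < |y − 20| < delta then y > 0 and |√y − √20| < |y − 20|/√20 < eps.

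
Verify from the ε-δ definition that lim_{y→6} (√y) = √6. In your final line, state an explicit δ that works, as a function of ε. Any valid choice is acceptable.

Fix ε > 0. We want δ > 0 such that 0 < |y − 6| < δ implies |√y − √6| < ε.
Rationalise: √y − √6 = (y − 6)/(√y + √6), so |√y − √6| = |y − 6|/(√y + √6).
Restrict δ ≤ 6 so that |y − 6| < 6 forces y > 0, and then √y + √6 > √6.
Hence |√y − √6| < |y − 6|/√6, which is < ε once |y − 6| < √6·ε.
Take δ = min(6, √6·ε). If 0 < |y − 6| < δ then y > 0 and |√y − √6| < |y − 6|/√6 < ε.

δ = min(6, √6·ε)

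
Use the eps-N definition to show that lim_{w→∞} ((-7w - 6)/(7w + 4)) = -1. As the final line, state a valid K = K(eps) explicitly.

Fix eps > 0. We seek K > 0 such that w > K implies |(-7w - 6)/(7w + 4) + 1| < eps.
(-7w - 6)/(7w + 4) + 1 = (7(-7w - 6) − (-7)(7w + 4)) / (7(7w + 4)) = -14/(7(7w + 4)).
For w > 0 we have 7w + 4 > 7w, so |(-7w - 6)/(7w + 4) + 1| = 14/(7(7w + 4)) < 14/(7·7w) = (2/7)/w.
Thus |(-7w - 6)/(7w + 4) + 1| < eps whenever w > (2/7)/eps.
Take K = (2/7)/eps. If w > K then |(-7w - 6)/(7w + 4) + 1| < (2/7)/w < eps.

K = (2/7)/eps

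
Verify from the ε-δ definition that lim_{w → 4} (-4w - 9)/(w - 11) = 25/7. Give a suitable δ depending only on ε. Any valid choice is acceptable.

δ = min(7/2, (49/106)ε)

Fix ε > 0. We want δ > 0 with 0 < |w − 4| < δ ⇒ |(-4w - 9)/(w - 11) − (25/7)| < ε.
Combining over a common denominator, (-4w - 9)/(w - 11) − (25/7) = [(-4w - 9)·(-7) − (-25)·(w - 11)] / [(-7)·(w - 11)] = 53(w − 4) / ((-7)(w - 11)).
So |(-4w - 9)/(w - 11) − (25/7)| = 53|w − 4| / (7·|w − 11|).
Restrict δ ≤ 7/2. Then |w − 4| < 7/2 gives |w − 11| = |(w − 4) + (-7)| ≥ 7 − 7/2 = 7/2.
Hence |(-4w - 9)/(w - 11) − (25/7)| < 53|w − 4|/(7·(7/2)) = (106/49)|w − 4|, which is < ε once |w − 4| < (49/106)ε.
Take δ = min(7/2, (49/106)ε). Then 0 < |w − 4| < δ forces both bounds, so |(-4w - 9)/(w - 11) − (25/7)| < ε.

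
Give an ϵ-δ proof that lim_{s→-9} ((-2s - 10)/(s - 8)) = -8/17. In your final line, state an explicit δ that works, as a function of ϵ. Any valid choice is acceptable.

δ = min(17/2, (289/52)ϵ)

Suppose ϵ > 0. We want δ > 0 with 0 < |s + 9| < δ ⇒ |(-2s - 10)/(s - 8) + 8/17| < ϵ.
Combining over a common denominator, (-2s - 10)/(s - 8) + 8/17 = [(-2s - 10)·(-17) − 8·(s - 8)] / [(-17)·(s - 8)] = 26(s + 9) / ((-17)(s - 8)).
So |(-2s - 10)/(s - 8) + 8/17| = 26|s + 9| / (17·|s − 8|).
Restrict δ ≤ 17/2. Then |s + 9| < 17/2 gives |s − 8| = |(s + 9) + (-17)| ≥ 17 − 17/2 = 17/2.
Hence |(-2s - 10)/(s - 8) + 8/17| < 26|s + 9|/(17·(17/2)) = (52/289)|s + 9|, which is < ϵ once |s + 9| < (289/52)ϵ.
Take δ = min(17/2, (289/52)ϵ). Then 0 < |s + 9| < δ forces both bounds, so |(-2s - 10)/(s - 8) + 8/17| < ϵ.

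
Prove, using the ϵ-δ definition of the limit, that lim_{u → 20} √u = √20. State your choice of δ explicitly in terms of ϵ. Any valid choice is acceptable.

δ = min(20, √20·ϵ)

Fix ϵ > 0. We want δ > 0 such that 0 < |u − 20| < δ implies |√u − √20| < ϵ.
Rationalise: √u − √20 = (u − 20)/(√u + √20), so |√u − √20| = |u − 20|/(√u + √20).
Restrict δ ≤ 20 so that |u − 20| < 20 forces u > 0, and then √u + √20 > √20.
Hence |√u − √20| < |u − 20|/√20, which is < ϵ once |u − 20| < √20·ϵ.
Take δ = min(20, √20·ϵ). If 0 < |u − 20| < δ then u > 0 and |√u − √20| < |u − 20|/√20 < ϵ.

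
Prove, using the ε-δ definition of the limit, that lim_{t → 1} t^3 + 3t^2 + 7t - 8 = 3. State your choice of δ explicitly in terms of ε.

Let ε > 0 be given. We want δ > 0 such that 0 < |t − 1| < δ implies |(t^3 + 3t^2 + 7t - 8) − 3| < ε.
(t^3 + 3t^2 + 7t - 8) − 3 = t^3 + 3t^2 + 7t - 11 = (t − 1)(t^2 + 4t + 11).
So |(t^3 + 3t^2 + 7t - 8) − 3| = |t − 1|·|t^2 + 4t + 11|.
Require δ ≤ 2. Then |t − 1| < 2 gives |t| < 3, and by the triangle inequality |t^2 + 4t + 11| ≤ 3^2 + 4·3 + 11 = 32.
Hence |(t^3 + 3t^2 + 7t - 8) − 3| ≤ 32|t − 1| < ε provided |t − 1| < ε/32.
Take δ = min(2, ε/32). Then 0 < |t − 1| < δ gives both |t − 1| < 2 and |t − 1| < ε/32, so |(t^3 + 3t^2 + 7t - 8) − 3| < ε.

δ = min(2, ε/32)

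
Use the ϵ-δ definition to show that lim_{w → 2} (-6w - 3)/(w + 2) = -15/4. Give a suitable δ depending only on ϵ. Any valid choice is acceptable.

Let ϵ > 0. We want δ > 0 with 0 < |w − 2| < δ ⇒ |(-6w - 3)/(w + 2) + 15/4| < ϵ.
Combining over a common denominator, (-6w - 3)/(w + 2) + 15/4 = [(-6w - 3)·4 − (-15)·(w + 2)] / [4·(w + 2)] = -9(w − 2) / (4(w + 2)).
So |(-6w - 3)/(w + 2) + 15/4| = 9|w − 2| / (4·|w + 2|).
Require δ ≤ 2, so |w + 2| ≥ |4| − |w − 2| > 4 − 2 = 2.
Hence |(-6w - 3)/(w + 2) + 15/4| < 9|w − 2|/(4·2) = (9/8)|w − 2|, which is < ϵ once |w − 2| < (8/9)ϵ.
Take δ = min(2, (8/9)ϵ). Then 0 < |w − 2| < δ forces both bounds, so |(-6w - 3)/(w + 2) + 15/4| < ϵ.

δ = min(2, (8/9)ϵ)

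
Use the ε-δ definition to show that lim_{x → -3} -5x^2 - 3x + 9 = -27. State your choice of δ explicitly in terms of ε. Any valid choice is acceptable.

δ = min(1, ε/32)

Let ε > 0. We want δ > 0 such that 0 < |x + 3| < δ implies |(-5x^2 - 3x + 9) + 27| < ε.
(-5x^2 - 3x + 9) + 27 = -5x^2 - 3x + 36 = (x + 3)(-5x + 12).
So |(-5x^2 - 3x + 9) + 27| = |x + 3|·|-5x + 12|.
Require δ ≤ 1. Then |x + 3| < 1 gives |x| < 4, and by the triangle inequality |-5x + 12| ≤ 5·4 + 12 = 32.
Hence |(-5x^2 - 3x + 9) + 27| ≤ 32|x + 3| < ε provided |x + 3| < ε/32.
Take δ = min(1, ε/32). Then 0 < |x + 3| < δ gives both |x + 3| < 1 and |x + 3| < ε/32, so |(-5x^2 - 3x + 9) + 27| < ε.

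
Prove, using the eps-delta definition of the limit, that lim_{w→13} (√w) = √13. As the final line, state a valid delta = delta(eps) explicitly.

delta = min(13, √13·eps)

Let eps > 0 be given. We want delta > 0 such that 0 < |w − 13| < delta implies |√w − √13| < eps.
Rationalise: √w − √13 = (w − 13)/(√w + √13), so |√w − √13| = |w − 13|/(√w + √13).
Restrict delta ≤ 13 so that |w − 13| < 13 forces w > 0, and then √w + √13 > √13.
Hence |√w − √13| < |w − 13|/√13, which is < eps once |w − 13| < √13·eps.
Take delta = min(13, √13·eps). If 0 < |w − 13| < delta then w > 0 and |√w − √13| < |w − 13|/√13 < eps.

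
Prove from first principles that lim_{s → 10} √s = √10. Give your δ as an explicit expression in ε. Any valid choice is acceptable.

δ = min(10, √10·ε)

Suppose ε > 0. We want δ > 0 such that 0 < |s − 10| < δ implies |√s − √10| < ε.
Rationalise: √s − √10 = (s − 10)/(√s + √10), so |√s − √10| = |s − 10|/(√s + √10).
Restrict δ ≤ 10 so that |s − 10| < 10 forces s > 0, and then √s + √10 > √10.
Hence |√s − √10| < |s − 10|/√10, which is < ε once |s − 10| < √10·ε.
Take δ = min(10, √10·ε). If 0 < |s − 10| < δ then s > 0 and |√s − √10| < |s − 10|/√10 < ε.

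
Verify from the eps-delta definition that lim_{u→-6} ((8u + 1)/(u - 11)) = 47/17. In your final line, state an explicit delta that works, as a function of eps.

delta = min(17/2, (289/178)eps)

Let eps > 0. We want delta > 0 with 0 < |u + 6| < delta ⇒ |(8u + 1)/(u - 11) − (47/17)| < eps.
Combining over a common denominator, (8u + 1)/(u - 11) − (47/17) = [(8u + 1)·(-17) − (-47)·(u - 11)] / [(-17)·(u - 11)] = -89(u + 6) / ((-17)(u - 11)).
So |(8u + 1)/(u - 11) − (47/17)| = 89|u + 6| / (17·|u − 11|).
Restrict delta ≤ 17/2. Then |u + 6| < 17/2 gives |u − 11| = |(u + 6) + (-17)| ≥ 17 − 17/2 = 17/2.
Hence |(8u + 1)/(u - 11) − (47/17)| < 89|u + 6|/(17·(17/2)) = (178/289)|u + 6|, which is < eps once |u + 6| < (289/178)eps.
Take delta = min(17/2, (289/178)eps). Then 0 < |u + 6| < delta forces both bounds, so |(8u + 1)/(u - 11) − (47/17)| < eps.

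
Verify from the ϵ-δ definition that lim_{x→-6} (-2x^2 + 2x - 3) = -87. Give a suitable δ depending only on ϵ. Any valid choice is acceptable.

Suppose ϵ > 0. We want δ > 0 such that 0 < |x + 6| < δ implies |(-2x^2 + 2x - 3) + 87| < ϵ.
(-2x^2 + 2x - 3) + 87 = -2x^2 + 2x + 84 = (x + 6)(-2x + 14).
So |(-2x^2 + 2x - 3) + 87| = |x + 6|·|-2x + 14|.
Require δ ≤ 1. Then |x + 6| < 1 gives |x| < 7, and by the triangle inequality |-2x + 14| ≤ 2·7 + 14 = 28.
Hence |(-2x^2 + 2x - 3) + 87| ≤ 28|x + 6| < ϵ provided |x + 6| < ϵ/28.
Take δ = min(1, ϵ/28). Then 0 < |x + 6| < δ gives both |x + 6| < 1 and |x + 6| < ϵ/28, so |(-2x^2 + 2x - 3) + 87| < ϵ.

δ = min(1, ϵ/28)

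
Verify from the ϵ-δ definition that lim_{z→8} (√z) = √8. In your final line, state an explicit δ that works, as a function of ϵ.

Fix ϵ > 0. We want δ > 0 such that 0 < |z − 8| < δ implies |√z − √8| < ϵ.
Rationalise: √z − √8 = (z − 8)/(√z + √8), so |√z − √8| = |z − 8|/(√z + √8).
Restrict δ ≤ 8 so that |z − 8| < 8 forces z > 0, and then √z + √8 > √8.
Hence |√z − √8| < |z − 8|/√8, which is < ϵ once |z − 8| < √8·ϵ.
Take δ = min(8, √8·ϵ). If 0 < |z − 8| < δ then z > 0 and |√z − √8| < |z − 8|/√8 < ϵ.

δ = min(8, √8·ϵ)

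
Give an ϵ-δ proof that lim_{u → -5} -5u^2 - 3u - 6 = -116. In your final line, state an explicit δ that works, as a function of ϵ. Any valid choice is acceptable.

Let ϵ > 0. We want δ > 0 such that 0 < |u + 5| < δ implies |(-5u^2 - 3u - 6) + 116| < ϵ.
(-5u^2 - 3u - 6) + 116 = -5u^2 - 3u + 110 = (u + 5)(-5u + 22).
So |(-5u^2 - 3u - 6) + 116| = |u + 5|·|-5u + 22|.
Assume first that |u + 5| < 1, so |u| < 6. Then |-5u + 22| ≤ 5·6 + 22 = 52.
Hence |(-5u^2 - 3u - 6) + 116| ≤ 52|u + 5| < ϵ provided |u + 5| < ϵ/52.
Choosing δ = min(1, ϵ/52) ensures both conditions, hence |(-5u^2 - 3u - 6) + 116| < ϵ.

δ = min(1, ϵ/52)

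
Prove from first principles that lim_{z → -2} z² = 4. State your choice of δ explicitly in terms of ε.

Let ε > 0 be given. We seek δ > 0 with 0 < |z + 2| < δ ⇒ |z² − 4| < ε.
Factor: z² − 4 = (z + 2)(z - 2), so |z² − 4| = |z + 2|·|z - 2|.
Impose δ ≤ 1 so that |z| < 3; then |z - 2| ≤ 5.
Hence |z² − 4| ≤ 5|z + 2|, which is < ε once |z + 2| < ε/5.
Take δ = min(1, ε/5). If 0 < |z + 2| < δ then both bounds hold and |z² − 4| ≤ 5|z + 2| < 5·(ε/5) = ε.

δ = min(1, ε/5)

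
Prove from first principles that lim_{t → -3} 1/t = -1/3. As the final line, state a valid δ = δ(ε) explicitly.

δ = min(3/2, (9/2)ε)

Let ε > 0 be given. We seek δ > 0 such that 0 < |t + 3| < δ implies |1/t + 1/3| < ε.
|1/t + 1/3| = |-3 − t|/(3·|t|) = |t + 3|/(3|t|).
Require δ ≤ 3/2 so that |t| > 3 − 3/2 = 3/2, hence 3|t| > 9/2.
Then |1/t + 1/3| < |t + 3|/(9/2), which is < ε when |t + 3| < (9/2)ε.
Take δ = min(3/2, (9/2)ε). Then 0 < |t + 3| < δ gives both |t + 3| < 3/2 and |t + 3| < (9/2)ε, so |1/t + 1/3| < ε.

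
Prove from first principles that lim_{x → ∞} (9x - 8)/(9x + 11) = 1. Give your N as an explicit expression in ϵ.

Let ϵ > 0. We seek N > 0 such that x > N implies |(9x - 8)/(9x + 11) − 1| < ϵ.
(9x - 8)/(9x + 11) − 1 = (9(9x - 8) − 9(9x + 11)) / (9(9x + 11)) = -171/(9(9x + 11)).
For x > 0 we have 9x + 11 > 9x, so |(9x - 8)/(9x + 11) − 1| = 171/(9(9x + 11)) < 171/(9·9x) = (19/9)/x.
Thus |(9x - 8)/(9x + 11) − 1| < ϵ whenever x > (19/9)/ϵ.
Take N = (19/9)/ϵ. If x > N then |(9x - 8)/(9x + 11) − 1| < (19/9)/x < ϵ.

N = (19/9)/ϵ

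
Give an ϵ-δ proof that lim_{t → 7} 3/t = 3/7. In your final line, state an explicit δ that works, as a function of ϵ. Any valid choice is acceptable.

δ = min(7/2, (49/6)ϵ)

Fix ϵ > 0. We seek δ > 0 such that 0 < |t − 7| < δ implies |3/t − (3/7)| < ϵ.
|3/t − (3/7)| = 3·|7 − t|/(7·|t|) = 3|t − 7|/(7|t|).
Restrict δ ≤ 7/2. Then |t − 7| < 7/2 gives |t| > 7/2, so 7|t| > 49/2.
Then |3/t − (3/7)| < 3|t − 7|/(49/2), which is < ϵ when |t − 7| < (49/6)ϵ.
Take δ = min(7/2, (49/6)ϵ). Then 0 < |t − 7| < δ gives both |t − 7| < 7/2 and |t − 7| < (49/6)ϵ, so |3/t − (3/7)| < ϵ.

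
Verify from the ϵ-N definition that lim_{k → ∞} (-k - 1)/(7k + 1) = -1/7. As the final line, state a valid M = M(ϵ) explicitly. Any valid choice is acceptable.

M = (6/49)/ϵ

Let ϵ > 0. For k ≥ 1, |(-k - 1)/(7k + 1) + 1/7| = |-6|/(7(7k + 1)) = 6/(7(7k + 1)).
Since 7k + 1 ≥ 7k for k ≥ 1, this is ≤ 6/(7·7k) = (6/49)/k.
So |(-k - 1)/(7k + 1) + 1/7| < ϵ whenever k > (6/49)/ϵ.
Take M = (6/49)/ϵ. If k > M then |(-k - 1)/(7k + 1) + 1/7| ≤ (6/49)/k < ϵ.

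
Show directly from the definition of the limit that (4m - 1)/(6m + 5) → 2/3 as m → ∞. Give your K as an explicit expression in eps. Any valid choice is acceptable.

K = (13/18)/eps

Suppose eps > 0. For m ≥ 1, |(4m - 1)/(6m + 5) − (2/3)| = |-26|/(6(6m + 5)) = 26/(6(6m + 5)).
Since 6m + 5 ≥ 6m for m ≥ 1, this is ≤ 26/(6·6m) = (13/18)/m.
So |(4m - 1)/(6m + 5) − (2/3)| < eps whenever m > (13/18)/eps.
Take K = (13/18)/eps. If m > K then |(4m - 1)/(6m + 5) − (2/3)| ≤ (13/18)/m < eps.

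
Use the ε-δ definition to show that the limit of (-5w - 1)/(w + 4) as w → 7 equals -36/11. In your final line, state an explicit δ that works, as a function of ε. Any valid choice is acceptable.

Let ε > 0. We want δ > 0 with 0 < |w − 7| < δ ⇒ |(-5w - 1)/(w + 4) + 36/11| < ε.
Combining over a common denominator, (-5w - 1)/(w + 4) + 36/11 = [(-5w - 1)·11 − (-36)·(w + 4)] / [11·(w + 4)] = -19(w − 7) / (11(w + 4)).
So |(-5w - 1)/(w + 4) + 36/11| = 19|w − 7| / (11·|w + 4|).
Require δ ≤ 11/2, so |w + 4| ≥ |11| − |w − 7| > 11 − 11/2 = 11/2.
Hence |(-5w - 1)/(w + 4) + 36/11| < 19|w − 7|/(11·(11/2)) = (38/121)|w − 7|, which is < ε once |w − 7| < (121/38)ε.
Take δ = min(11/2, (121/38)ε). Then 0 < |w − 7| < δ forces both bounds, so |(-5w - 1)/(w + 4) + 36/11| < ε.

δ = min(11/2, (121/38)ε)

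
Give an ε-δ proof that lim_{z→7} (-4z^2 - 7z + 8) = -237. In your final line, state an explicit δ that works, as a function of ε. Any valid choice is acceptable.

δ = min(2, ε/71)

Fix ε > 0. We want δ > 0 such that 0 < |z − 7| < δ implies |(-4z^2 - 7z + 8) + 237| < ε.
(-4z^2 - 7z + 8) + 237 = -4z^2 - 7z + 245 = (z − 7)(-4z - 35).
So |(-4z^2 - 7z + 8) + 237| = |z − 7|·|-4z - 35|.
Assume first that |z − 7| < 2, so |z| < 9. Then |-4z - 35| ≤ 4·9 + 35 = 71.
Hence |(-4z^2 - 7z + 8) + 237| ≤ 71|z − 7| < ε provided |z − 7| < ε/71.
Take δ = min(2, ε/71). Then 0 < |z − 7| < δ gives both |z − 7| < 2 and |z − 7| < ε/71, so |(-4z^2 - 7z + 8) + 237| < ε.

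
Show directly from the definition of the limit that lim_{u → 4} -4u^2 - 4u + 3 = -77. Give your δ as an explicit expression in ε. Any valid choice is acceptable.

Let ε > 0. We want δ > 0 such that 0 < |u − 4| < δ implies |(-4u^2 - 4u + 3) + 77| < ε.
(-4u^2 - 4u + 3) + 77 = -4u^2 - 4u + 80 = (u − 4)(-4u - 20).
So |(-4u^2 - 4u + 3) + 77| = |u − 4|·|-4u - 20|.
Require δ ≤ 2. Then |u − 4| < 2 gives |u| < 6, and by the triangle inequality |-4u - 20| ≤ 4·6 + 20 = 44.
Hence |(-4u^2 - 4u + 3) + 77| ≤ 44|u − 4| < ε provided |u − 4| < ε/44.
Take δ = min(2, ε/44). Then 0 < |u − 4| < δ gives both |u − 4| < 2 and |u − 4| < ε/44, so |(-4u^2 - 4u + 3) + 77| < ε.

δ = min(2, ε/44)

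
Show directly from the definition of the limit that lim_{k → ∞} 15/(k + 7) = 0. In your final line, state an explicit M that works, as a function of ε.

M = 15/ε

Fix ε > 0. For k ≥ 1, |15/(k + 7) − 0| = 15/(k + 7) ≤ 15/k.
We need 15/k < ε, i.e. k > 15/ε.
Take M = 15/ε. If k > M then |15/(k + 7)| ≤ 15/k < ε.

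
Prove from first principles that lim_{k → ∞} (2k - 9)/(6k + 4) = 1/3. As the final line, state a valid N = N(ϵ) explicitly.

N = (31/18)/ϵ

Suppose ϵ > 0. For k ≥ 1, |(2k - 9)/(6k + 4) − (1/3)| = |-62|/(6(6k + 4)) = 62/(6(6k + 4)).
Since 6k + 4 ≥ 6k for k ≥ 1, this is ≤ 62/(6·6k) = (31/18)/k.
So |(2k - 9)/(6k + 4) − (1/3)| < ϵ whenever k > (31/18)/ϵ.
Take N = (31/18)/ϵ. If k > N then |(2k - 9)/(6k + 4) − (1/3)| ≤ (31/18)/k < ϵ.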